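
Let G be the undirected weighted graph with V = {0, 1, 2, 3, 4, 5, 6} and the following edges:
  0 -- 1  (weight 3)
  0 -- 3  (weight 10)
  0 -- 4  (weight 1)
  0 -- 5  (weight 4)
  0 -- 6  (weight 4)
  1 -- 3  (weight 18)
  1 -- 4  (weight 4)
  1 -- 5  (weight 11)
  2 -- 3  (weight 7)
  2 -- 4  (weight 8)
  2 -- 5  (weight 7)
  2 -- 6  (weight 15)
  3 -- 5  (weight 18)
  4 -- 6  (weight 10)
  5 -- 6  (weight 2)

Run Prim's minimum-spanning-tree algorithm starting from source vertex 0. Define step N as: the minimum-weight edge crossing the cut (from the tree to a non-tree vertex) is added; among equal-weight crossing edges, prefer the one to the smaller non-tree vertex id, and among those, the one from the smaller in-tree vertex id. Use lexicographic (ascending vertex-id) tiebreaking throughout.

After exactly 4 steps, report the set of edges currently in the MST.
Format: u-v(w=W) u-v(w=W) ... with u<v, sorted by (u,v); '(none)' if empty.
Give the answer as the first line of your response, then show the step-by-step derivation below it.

0-1(w=3) 0-4(w=1) 0-5(w=4) 5-6(w=2)

step 1: add edge 0-4 (w=1); MST = {0-4(w=1)}
step 2: add edge 0-1 (w=3); MST = {0-1(w=3) 0-4(w=1)}
step 3: add edge 0-5 (w=4); MST = {0-1(w=3) 0-4(w=1) 0-5(w=4)}
step 4: add edge 5-6 (w=2); MST = {0-1(w=3) 0-4(w=1) 0-5(w=4) 5-6(w=2)}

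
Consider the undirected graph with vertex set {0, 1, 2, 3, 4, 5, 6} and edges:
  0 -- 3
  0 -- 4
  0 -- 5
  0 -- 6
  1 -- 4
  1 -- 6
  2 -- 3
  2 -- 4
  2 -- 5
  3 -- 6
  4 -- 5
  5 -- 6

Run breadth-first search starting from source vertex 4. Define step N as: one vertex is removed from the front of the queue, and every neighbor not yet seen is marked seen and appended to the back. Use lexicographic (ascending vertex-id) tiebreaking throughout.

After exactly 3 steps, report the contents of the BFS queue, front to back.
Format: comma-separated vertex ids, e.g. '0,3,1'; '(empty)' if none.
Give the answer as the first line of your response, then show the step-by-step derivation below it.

2,5,3,6

step 1: dequeue 4; queue=[0,1,2,5]; order=4
step 2: dequeue 0; queue=[1,2,5,3,6]; order=4,0
step 3: dequeue 1; queue=[2,5,3,6]; order=4,0,1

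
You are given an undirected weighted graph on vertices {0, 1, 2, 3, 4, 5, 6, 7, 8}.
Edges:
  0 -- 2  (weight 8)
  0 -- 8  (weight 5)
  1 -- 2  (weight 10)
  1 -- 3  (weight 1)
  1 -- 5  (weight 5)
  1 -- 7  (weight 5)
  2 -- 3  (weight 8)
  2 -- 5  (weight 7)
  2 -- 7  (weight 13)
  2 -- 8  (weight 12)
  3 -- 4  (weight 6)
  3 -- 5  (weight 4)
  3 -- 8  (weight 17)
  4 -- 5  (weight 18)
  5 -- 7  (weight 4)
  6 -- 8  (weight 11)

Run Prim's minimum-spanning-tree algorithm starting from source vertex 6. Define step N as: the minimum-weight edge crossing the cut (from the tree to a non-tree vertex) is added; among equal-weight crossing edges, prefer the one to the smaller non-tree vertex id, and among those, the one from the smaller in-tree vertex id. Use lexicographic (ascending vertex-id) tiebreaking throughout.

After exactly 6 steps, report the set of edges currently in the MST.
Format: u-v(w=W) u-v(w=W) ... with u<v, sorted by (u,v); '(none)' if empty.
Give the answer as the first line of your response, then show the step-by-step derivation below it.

0-2(w=8) 0-8(w=5) 1-3(w=1) 2-5(w=7) 3-5(w=4) 6-8(w=11)

step 1: add edge 6-8 (w=11); MST = {6-8(w=11)}
step 2: add edge 0-8 (w=5); MST = {0-8(w=5) 6-8(w=11)}
step 3: add edge 0-2 (w=8); MST = {0-2(w=8) 0-8(w=5) 6-8(w=11)}
step 4: add edge 2-5 (w=7); MST = {0-2(w=8) 0-8(w=5) 2-5(w=7) 6-8(w=11)}
step 5: add edge 3-5 (w=4); MST = {0-2(w=8) 0-8(w=5) 2-5(w=7) 3-5(w=4) 6-8(w=11)}
step 6: add edge 1-3 (w=1); MST = {0-2(w=8) 0-8(w=5) 1-3(w=1) 2-5(w=7) 3-5(w=4) 6-8(w=11)}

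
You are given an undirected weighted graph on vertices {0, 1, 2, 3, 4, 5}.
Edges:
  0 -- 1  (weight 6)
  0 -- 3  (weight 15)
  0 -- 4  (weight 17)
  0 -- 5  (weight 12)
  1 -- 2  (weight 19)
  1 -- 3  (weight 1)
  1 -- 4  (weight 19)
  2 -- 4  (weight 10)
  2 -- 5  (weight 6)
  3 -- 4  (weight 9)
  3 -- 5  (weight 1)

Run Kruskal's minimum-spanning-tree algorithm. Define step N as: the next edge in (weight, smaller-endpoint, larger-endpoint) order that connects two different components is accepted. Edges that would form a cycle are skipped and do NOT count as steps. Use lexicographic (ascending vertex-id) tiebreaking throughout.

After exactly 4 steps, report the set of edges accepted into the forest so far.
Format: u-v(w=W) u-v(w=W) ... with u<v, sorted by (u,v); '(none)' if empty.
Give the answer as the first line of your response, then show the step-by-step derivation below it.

0-1(w=6) 1-3(w=1) 2-5(w=6) 3-5(w=1)

step 1: add edge 1-3 (w=1); MST = {1-3(w=1)}
step 2: add edge 3-5 (w=1); MST = {1-3(w=1) 3-5(w=1)}
step 3: add edge 0-1 (w=6); MST = {0-1(w=6) 1-3(w=1) 3-5(w=1)}
step 4: add edge 2-5 (w=6); MST = {0-1(w=6) 1-3(w=1) 2-5(w=6) 3-5(w=1)}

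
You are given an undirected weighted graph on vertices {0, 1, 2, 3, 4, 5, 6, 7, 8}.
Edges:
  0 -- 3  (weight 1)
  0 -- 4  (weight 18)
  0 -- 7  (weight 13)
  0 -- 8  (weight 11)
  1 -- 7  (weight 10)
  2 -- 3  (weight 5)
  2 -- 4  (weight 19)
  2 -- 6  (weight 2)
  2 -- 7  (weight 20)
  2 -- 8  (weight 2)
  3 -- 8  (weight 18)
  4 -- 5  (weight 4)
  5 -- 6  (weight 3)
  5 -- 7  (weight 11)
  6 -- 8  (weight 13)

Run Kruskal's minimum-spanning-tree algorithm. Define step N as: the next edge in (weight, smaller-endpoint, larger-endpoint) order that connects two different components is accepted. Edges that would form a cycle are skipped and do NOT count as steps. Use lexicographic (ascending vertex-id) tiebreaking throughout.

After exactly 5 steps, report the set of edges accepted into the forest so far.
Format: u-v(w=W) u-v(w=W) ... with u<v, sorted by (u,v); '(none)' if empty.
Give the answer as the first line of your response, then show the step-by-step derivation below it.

0-3(w=1) 2-6(w=2) 2-8(w=2) 4-5(w=4) 5-6(w=3)

step 1: add edge 0-3 (w=1); MST = {0-3(w=1)}
step 2: add edge 2-6 (w=2); MST = {0-3(w=1) 2-6(w=2)}
step 3: add edge 2-8 (w=2); MST = {0-3(w=1) 2-6(w=2) 2-8(w=2)}
step 4: add edge 5-6 (w=3); MST = {0-3(w=1) 2-6(w=2) 2-8(w=2) 5-6(w=3)}
step 5: add edge 4-5 (w=4); MST = {0-3(w=1) 2-6(w=2) 2-8(w=2) 4-5(w=4) 5-6(w=3)}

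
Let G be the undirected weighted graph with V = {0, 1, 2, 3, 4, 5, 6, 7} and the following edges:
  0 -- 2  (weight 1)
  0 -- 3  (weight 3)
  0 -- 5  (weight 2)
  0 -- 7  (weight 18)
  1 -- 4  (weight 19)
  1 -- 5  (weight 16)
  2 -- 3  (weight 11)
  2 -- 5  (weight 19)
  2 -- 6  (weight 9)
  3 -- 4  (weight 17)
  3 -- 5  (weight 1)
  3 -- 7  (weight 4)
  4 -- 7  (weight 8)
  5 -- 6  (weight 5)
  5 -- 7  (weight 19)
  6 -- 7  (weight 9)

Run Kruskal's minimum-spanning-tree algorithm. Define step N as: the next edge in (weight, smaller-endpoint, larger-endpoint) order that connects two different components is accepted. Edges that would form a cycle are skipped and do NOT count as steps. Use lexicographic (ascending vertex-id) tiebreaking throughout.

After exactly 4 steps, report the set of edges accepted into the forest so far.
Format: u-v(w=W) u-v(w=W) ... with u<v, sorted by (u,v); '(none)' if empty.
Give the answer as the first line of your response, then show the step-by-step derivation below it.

0-2(w=1) 0-5(w=2) 3-5(w=1) 3-7(w=4)

step 1: add edge 0-2 (w=1); MST = {0-2(w=1)}
step 2: add edge 3-5 (w=1); MST = {0-2(w=1) 3-5(w=1)}
step 3: add edge 0-5 (w=2); MST = {0-2(w=1) 0-5(w=2) 3-5(w=1)}
step 4: add edge 3-7 (w=4); MST = {0-2(w=1) 0-5(w=2) 3-5(w=1) 3-7(w=4)}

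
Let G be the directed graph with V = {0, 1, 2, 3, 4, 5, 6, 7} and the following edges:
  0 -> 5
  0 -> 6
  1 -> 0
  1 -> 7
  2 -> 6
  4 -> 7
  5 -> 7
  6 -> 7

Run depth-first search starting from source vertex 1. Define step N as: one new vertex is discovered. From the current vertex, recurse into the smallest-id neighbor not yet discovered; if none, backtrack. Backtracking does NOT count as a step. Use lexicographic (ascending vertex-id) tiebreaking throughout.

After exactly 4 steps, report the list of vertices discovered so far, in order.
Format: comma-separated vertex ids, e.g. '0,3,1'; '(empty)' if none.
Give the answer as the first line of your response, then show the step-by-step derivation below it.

1,0,5,7

step 1: discover 1; path=1; order=1
step 2: discover 0; path=1>0; order=1,0
step 3: discover 5; path=1>0>5; order=1,0,5
step 4: discover 7; path=1>0>5>7; order=1,0,5,7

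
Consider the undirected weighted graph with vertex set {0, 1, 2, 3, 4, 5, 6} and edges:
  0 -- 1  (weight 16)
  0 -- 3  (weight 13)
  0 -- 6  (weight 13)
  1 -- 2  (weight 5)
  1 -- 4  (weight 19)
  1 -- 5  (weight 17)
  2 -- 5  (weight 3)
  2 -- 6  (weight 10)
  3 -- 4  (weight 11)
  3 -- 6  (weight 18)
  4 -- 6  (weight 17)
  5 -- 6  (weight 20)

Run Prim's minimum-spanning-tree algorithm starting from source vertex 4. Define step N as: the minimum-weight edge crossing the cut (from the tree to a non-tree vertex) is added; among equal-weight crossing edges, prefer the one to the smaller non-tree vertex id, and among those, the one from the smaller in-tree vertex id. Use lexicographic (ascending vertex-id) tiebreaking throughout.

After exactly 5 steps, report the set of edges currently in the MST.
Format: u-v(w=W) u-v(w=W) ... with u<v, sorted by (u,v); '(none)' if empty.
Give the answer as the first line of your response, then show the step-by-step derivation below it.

0-3(w=13) 0-6(w=13) 2-5(w=3) 2-6(w=10) 3-4(w=11)

step 1: add edge 3-4 (w=11); MST = {3-4(w=11)}
step 2: add edge 0-3 (w=13); MST = {0-3(w=13) 3-4(w=11)}
step 3: add edge 0-6 (w=13); MST = {0-3(w=13) 0-6(w=13) 3-4(w=11)}
step 4: add edge 2-6 (w=10); MST = {0-3(w=13) 0-6(w=13) 2-6(w=10) 3-4(w=11)}
step 5: add edge 2-5 (w=3); MST = {0-3(w=13) 0-6(w=13) 2-5(w=3) 2-6(w=10) 3-4(w=11)}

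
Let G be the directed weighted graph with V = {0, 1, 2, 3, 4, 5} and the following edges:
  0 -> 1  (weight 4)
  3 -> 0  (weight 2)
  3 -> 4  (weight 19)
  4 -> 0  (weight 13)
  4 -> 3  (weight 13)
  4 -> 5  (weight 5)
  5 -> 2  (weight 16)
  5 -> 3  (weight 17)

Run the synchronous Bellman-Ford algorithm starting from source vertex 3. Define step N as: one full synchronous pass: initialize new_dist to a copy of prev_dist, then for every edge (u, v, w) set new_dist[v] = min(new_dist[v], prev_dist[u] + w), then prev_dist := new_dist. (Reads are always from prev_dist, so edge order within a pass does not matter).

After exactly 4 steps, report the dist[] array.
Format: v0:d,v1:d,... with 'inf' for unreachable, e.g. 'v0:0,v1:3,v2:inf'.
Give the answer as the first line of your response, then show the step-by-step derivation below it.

v0:2,v1:6,v2:40,v3:0,v4:19,v5:24

step 1: dist = v0:2,v1:inf,v2:inf,v3:0,v4:19,v5:inf
step 2: dist = v0:2,v1:6,v2:inf,v3:0,v4:19,v5:24
step 3: dist = v0:2,v1:6,v2:40,v3:0,v4:19,v5:24
step 4: dist = v0:2,v1:6,v2:40,v3:0,v4:19,v5:24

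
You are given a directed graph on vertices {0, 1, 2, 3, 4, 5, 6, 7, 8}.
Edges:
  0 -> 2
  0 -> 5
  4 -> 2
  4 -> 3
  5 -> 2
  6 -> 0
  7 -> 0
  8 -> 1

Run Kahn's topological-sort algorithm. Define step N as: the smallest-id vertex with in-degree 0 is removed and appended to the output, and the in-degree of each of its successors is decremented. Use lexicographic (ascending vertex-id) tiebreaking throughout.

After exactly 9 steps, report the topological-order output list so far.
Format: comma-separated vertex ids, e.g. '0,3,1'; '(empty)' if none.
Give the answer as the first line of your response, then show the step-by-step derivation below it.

4,3,6,7,0,5,2,8,1

step 1: output 4; order=[4]; indeg=(2,1,2,0,0,1,0,0,0)
step 2: output 3; order=[4,3]; indeg=(2,1,2,0,0,1,0,0,0)
step 3: output 6; order=[4,3,6]; indeg=(1,1,2,0,0,1,0,0,0)
step 4: output 7; order=[4,3,6,7]; indeg=(0,1,2,0,0,1,0,0,0)
step 5: output 0; order=[4,3,6,7,0]; indeg=(0,1,1,0,0,0,0,0,0)
step 6: output 5; order=[4,3,6,7,0,5]; indeg=(0,1,0,0,0,0,0,0,0)
step 7: output 2; order=[4,3,6,7,0,5,2]; indeg=(0,1,0,0,0,0,0,0,0)
step 8: output 8; order=[4,3,6,7,0,5,2,8]; indeg=(0,0,0,0,0,0,0,0,0)
step 9: output 1; order=[4,3,6,7,0,5,2,8,1]; indeg=(0,0,0,0,0,0,0,0,0)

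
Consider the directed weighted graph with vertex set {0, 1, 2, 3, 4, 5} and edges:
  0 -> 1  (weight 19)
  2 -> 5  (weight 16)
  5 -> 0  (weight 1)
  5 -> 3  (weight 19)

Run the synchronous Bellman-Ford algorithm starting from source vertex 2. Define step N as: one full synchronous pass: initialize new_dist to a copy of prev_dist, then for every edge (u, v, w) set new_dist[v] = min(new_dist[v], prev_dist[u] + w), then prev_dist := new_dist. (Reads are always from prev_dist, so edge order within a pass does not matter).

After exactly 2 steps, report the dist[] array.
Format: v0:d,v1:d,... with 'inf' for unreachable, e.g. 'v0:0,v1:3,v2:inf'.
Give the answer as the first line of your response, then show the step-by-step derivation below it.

v0:17,v1:inf,v2:0,v3:35,v4:inf,v5:16

step 1: dist = v0:inf,v1:inf,v2:0,v3:inf,v4:inf,v5:16
step 2: dist = v0:17,v1:inf,v2:0,v3:35,v4:inf,v5:16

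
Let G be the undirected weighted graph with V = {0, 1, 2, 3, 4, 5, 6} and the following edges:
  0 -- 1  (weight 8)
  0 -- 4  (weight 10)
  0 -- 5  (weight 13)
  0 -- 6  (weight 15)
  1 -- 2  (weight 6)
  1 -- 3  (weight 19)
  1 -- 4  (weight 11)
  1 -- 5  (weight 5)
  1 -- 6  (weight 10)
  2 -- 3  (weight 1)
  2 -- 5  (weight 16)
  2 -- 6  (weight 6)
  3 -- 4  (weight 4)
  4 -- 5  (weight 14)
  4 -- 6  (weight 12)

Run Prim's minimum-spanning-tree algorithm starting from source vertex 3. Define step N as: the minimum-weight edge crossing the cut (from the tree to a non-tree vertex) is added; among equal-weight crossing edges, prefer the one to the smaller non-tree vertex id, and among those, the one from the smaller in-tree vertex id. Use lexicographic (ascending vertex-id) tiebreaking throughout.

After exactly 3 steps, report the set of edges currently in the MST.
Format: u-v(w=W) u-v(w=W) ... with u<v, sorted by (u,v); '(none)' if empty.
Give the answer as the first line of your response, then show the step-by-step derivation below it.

1-2(w=6) 2-3(w=1) 3-4(w=4)

step 1: add edge 2-3 (w=1); MST = {2-3(w=1)}
step 2: add edge 3-4 (w=4); MST = {2-3(w=1) 3-4(w=4)}
step 3: add edge 1-2 (w=6); MST = {1-2(w=6) 2-3(w=1) 3-4(w=4)}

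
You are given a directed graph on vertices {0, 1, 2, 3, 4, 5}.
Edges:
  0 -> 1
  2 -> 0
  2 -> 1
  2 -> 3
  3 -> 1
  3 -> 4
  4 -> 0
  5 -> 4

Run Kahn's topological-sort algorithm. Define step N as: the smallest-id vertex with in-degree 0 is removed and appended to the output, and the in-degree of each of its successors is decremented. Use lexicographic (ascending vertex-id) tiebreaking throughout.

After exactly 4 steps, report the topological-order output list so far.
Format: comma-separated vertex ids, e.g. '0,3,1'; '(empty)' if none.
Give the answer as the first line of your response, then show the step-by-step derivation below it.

2,3,5,4

step 1: output 2; order=[2]; indeg=(1,2,0,0,2,0)
step 2: output 3; order=[2,3]; indeg=(1,1,0,0,1,0)
step 3: output 5; order=[2,3,5]; indeg=(1,1,0,0,0,0)
step 4: output 4; order=[2,3,5,4]; indeg=(0,1,0,0,0,0)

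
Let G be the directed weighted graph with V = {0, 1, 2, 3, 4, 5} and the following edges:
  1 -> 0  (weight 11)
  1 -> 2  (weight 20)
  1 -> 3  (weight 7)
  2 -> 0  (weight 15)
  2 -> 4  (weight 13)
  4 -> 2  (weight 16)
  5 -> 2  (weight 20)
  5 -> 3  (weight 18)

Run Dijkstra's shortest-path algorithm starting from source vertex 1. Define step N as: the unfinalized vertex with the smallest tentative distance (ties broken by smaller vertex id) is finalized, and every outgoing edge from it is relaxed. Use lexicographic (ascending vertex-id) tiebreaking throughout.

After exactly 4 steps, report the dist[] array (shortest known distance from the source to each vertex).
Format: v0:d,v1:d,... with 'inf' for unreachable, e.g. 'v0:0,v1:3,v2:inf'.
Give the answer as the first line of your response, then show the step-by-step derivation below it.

v0:11,v1:0,v2:20,v3:7,v4:33,v5:inf

step 1: dist = v0:11,v1:0,v2:20,v3:7,v4:inf,v5:inf
step 2: dist = v0:11,v1:0,v2:20,v3:7,v4:inf,v5:inf
step 3: dist = v0:11,v1:0,v2:20,v3:7,v4:inf,v5:inf
step 4: dist = v0:11,v1:0,v2:20,v3:7,v4:33,v5:inf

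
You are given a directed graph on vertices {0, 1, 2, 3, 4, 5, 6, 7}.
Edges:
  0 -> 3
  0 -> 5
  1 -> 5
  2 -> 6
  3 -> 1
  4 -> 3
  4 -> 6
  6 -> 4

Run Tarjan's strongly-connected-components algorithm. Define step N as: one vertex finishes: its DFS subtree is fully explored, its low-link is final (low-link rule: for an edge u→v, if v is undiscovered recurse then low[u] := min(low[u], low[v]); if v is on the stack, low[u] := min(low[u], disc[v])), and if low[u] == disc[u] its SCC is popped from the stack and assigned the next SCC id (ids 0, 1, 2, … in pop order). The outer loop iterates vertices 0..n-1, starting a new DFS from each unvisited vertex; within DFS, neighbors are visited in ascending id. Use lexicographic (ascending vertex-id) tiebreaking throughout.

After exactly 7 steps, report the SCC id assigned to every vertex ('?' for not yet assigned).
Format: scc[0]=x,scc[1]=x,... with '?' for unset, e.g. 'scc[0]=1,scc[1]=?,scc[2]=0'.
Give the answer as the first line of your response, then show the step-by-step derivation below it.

scc[0]=3,scc[1]=1,scc[2]=5,scc[3]=2,scc[4]=4,scc[5]=0,scc[6]=4,scc[7]=?

step 1: low=(low[0]=0,low[1]=2,low[2]=?,low[3]=1,low[4]=?,low[5]=3,low[6]=?,low[7]=?); scc=(scc[0]=?,scc[1]=?,scc[2]=?,scc[3]=?,scc[4]=?,scc[5]=0,scc[6]=?,scc[7]=?)
step 2: low=(low[0]=0,low[1]=2,low[2]=?,low[3]=1,low[4]=?,low[5]=3,low[6]=?,low[7]=?); scc=(scc[0]=?,scc[1]=1,scc[2]=?,scc[3]=?,scc[4]=?,scc[5]=0,scc[6]=?,scc[7]=?)
step 3: low=(low[0]=0,low[1]=2,low[2]=?,low[3]=1,low[4]=?,low[5]=3,low[6]=?,low[7]=?); scc=(scc[0]=?,scc[1]=1,scc[2]=?,scc[3]=2,scc[4]=?,scc[5]=0,scc[6]=?,scc[7]=?)
step 4: low=(low[0]=0,low[1]=2,low[2]=?,low[3]=1,low[4]=?,low[5]=3,low[6]=?,low[7]=?); scc=(scc[0]=3,scc[1]=1,scc[2]=?,scc[3]=2,scc[4]=?,scc[5]=0,scc[6]=?,scc[7]=?)
step 5: low=(low[0]=0,low[1]=2,low[2]=4,low[3]=1,low[4]=5,low[5]=3,low[6]=5,low[7]=?); scc=(scc[0]=3,scc[1]=1,scc[2]=?,scc[3]=2,scc[4]=?,scc[5]=0,scc[6]=?,scc[7]=?)
step 6: low=(low[0]=0,low[1]=2,low[2]=4,low[3]=1,low[4]=5,low[5]=3,low[6]=5,low[7]=?); scc=(scc[0]=3,scc[1]=1,scc[2]=?,scc[3]=2,scc[4]=4,scc[5]=0,scc[6]=4,scc[7]=?)
step 7: low=(low[0]=0,low[1]=2,low[2]=4,low[3]=1,low[4]=5,low[5]=3,low[6]=5,low[7]=?); scc=(scc[0]=3,scc[1]=1,scc[2]=5,scc[3]=2,scc[4]=4,scc[5]=0,scc[6]=4,scc[7]=?)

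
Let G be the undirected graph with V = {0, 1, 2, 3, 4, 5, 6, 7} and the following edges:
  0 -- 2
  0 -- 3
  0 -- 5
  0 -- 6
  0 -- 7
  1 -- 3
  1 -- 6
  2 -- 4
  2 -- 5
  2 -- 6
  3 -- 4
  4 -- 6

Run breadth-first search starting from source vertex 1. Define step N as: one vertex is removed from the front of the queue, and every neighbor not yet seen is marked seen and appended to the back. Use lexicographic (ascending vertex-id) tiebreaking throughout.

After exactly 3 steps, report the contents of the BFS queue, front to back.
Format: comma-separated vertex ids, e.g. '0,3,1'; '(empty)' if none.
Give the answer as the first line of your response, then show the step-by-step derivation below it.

0,4,2

step 1: dequeue 1; queue=[3,6]; order=1
step 2: dequeue 3; queue=[6,0,4]; order=1,3
step 3: dequeue 6; queue=[0,4,2]; order=1,3,6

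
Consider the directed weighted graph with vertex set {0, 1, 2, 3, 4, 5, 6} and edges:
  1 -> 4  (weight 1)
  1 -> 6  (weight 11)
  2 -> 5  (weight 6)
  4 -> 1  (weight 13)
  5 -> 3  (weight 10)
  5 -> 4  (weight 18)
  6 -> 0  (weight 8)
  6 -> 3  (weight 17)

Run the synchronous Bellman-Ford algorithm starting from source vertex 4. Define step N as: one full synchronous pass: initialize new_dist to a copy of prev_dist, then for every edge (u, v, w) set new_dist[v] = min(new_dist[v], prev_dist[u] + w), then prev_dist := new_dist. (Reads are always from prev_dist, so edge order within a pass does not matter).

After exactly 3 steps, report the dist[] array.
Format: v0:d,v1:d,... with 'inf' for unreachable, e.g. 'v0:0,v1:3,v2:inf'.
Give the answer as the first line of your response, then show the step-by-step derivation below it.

v0:32,v1:13,v2:inf,v3:41,v4:0,v5:inf,v6:24

step 1: dist = v0:inf,v1:13,v2:inf,v3:inf,v4:0,v5:inf,v6:inf
step 2: dist = v0:inf,v1:13,v2:inf,v3:inf,v4:0,v5:inf,v6:24
step 3: dist = v0:32,v1:13,v2:inf,v3:41,v4:0,v5:inf,v6:24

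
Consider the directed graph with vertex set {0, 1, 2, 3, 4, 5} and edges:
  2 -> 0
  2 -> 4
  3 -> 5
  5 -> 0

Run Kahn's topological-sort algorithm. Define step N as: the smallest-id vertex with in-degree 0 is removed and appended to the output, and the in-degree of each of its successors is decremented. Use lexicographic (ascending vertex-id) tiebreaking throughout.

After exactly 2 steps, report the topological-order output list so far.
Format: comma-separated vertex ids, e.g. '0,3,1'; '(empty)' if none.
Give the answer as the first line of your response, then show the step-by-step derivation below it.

1,2

step 1: output 1; order=[1]; indeg=(2,0,0,0,1,1)
step 2: output 2; order=[1,2]; indeg=(1,0,0,0,0,1)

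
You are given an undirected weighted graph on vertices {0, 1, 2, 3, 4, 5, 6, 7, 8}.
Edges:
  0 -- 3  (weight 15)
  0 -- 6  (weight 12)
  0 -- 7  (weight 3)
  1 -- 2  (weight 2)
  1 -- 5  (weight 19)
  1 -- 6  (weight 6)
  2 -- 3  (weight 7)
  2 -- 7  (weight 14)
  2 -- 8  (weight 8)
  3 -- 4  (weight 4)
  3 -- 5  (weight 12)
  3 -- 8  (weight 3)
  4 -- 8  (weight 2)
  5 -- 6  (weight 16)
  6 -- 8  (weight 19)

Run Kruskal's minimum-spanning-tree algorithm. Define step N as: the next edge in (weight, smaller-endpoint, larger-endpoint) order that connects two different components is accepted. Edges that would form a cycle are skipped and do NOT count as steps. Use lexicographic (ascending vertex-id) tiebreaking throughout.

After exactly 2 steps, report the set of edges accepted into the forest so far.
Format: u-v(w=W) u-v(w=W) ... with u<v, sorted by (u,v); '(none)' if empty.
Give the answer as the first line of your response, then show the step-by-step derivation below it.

1-2(w=2) 4-8(w=2)

step 1: add edge 1-2 (w=2); MST = {1-2(w=2)}
step 2: add edge 4-8 (w=2); MST = {1-2(w=2) 4-8(w=2)}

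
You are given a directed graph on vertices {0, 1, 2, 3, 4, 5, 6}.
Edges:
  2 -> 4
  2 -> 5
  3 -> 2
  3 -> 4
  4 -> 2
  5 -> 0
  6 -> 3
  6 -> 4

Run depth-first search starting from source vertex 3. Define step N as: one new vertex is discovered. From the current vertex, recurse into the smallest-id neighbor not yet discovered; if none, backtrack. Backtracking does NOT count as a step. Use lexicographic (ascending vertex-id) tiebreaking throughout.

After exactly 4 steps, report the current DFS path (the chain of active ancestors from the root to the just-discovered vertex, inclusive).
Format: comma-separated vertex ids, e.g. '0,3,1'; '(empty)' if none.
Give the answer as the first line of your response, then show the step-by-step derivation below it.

3,2,5

step 1: discover 3; path=3; order=3
step 2: discover 2; path=3>2; order=3,2
step 3: discover 4; path=3>2>4; order=3,2,4
step 4: discover 5; path=3>2>5; order=3,2,4,5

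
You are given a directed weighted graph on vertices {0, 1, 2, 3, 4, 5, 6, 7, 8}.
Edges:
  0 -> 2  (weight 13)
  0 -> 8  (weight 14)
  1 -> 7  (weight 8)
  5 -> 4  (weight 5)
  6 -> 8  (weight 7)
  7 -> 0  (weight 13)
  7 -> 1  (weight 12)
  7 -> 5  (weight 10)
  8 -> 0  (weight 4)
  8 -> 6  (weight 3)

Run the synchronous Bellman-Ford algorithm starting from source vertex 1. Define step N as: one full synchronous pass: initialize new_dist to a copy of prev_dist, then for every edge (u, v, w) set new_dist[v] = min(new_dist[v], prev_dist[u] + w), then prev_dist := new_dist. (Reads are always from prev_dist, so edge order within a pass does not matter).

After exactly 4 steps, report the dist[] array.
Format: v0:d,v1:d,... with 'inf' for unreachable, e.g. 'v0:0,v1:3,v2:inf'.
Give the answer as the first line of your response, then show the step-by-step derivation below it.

v0:21,v1:0,v2:34,v3:inf,v4:23,v5:18,v6:38,v7:8,v8:35

step 1: dist = v0:inf,v1:0,v2:inf,v3:inf,v4:inf,v5:inf,v6:inf,v7:8,v8:inf
step 2: dist = v0:21,v1:0,v2:inf,v3:inf,v4:inf,v5:18,v6:inf,v7:8,v8:inf
step 3: dist = v0:21,v1:0,v2:34,v3:inf,v4:23,v5:18,v6:inf,v7:8,v8:35
step 4: dist = v0:21,v1:0,v2:34,v3:inf,v4:23,v5:18,v6:38,v7:8,v8:35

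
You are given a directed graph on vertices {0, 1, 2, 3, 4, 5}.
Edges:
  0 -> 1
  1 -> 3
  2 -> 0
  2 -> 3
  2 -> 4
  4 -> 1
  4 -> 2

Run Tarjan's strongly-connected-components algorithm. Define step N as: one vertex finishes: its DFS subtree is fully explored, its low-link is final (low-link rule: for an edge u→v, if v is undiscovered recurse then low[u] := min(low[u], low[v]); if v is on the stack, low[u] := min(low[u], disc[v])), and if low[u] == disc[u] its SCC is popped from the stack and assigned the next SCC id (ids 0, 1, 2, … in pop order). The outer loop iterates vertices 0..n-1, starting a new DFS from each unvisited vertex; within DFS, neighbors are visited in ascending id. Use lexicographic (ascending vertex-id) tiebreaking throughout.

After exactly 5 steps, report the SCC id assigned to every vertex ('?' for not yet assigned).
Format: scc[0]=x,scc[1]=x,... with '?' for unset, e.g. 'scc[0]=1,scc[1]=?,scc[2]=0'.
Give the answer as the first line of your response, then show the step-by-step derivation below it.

scc[0]=2,scc[1]=1,scc[2]=3,scc[3]=0,scc[4]=3,scc[5]=?

step 1: low=(low[0]=0,low[1]=1,low[2]=?,low[3]=2,low[4]=?,low[5]=?); scc=(scc[0]=?,scc[1]=?,scc[2]=?,scc[3]=0,scc[4]=?,scc[5]=?)
step 2: low=(low[0]=0,low[1]=1,low[2]=?,low[3]=2,low[4]=?,low[5]=?); scc=(scc[0]=?,scc[1]=1,scc[2]=?,scc[3]=0,scc[4]=?,scc[5]=?)
step 3: low=(low[0]=0,low[1]=1,low[2]=?,low[3]=2,low[4]=?,low[5]=?); scc=(scc[0]=2,scc[1]=1,scc[2]=?,scc[3]=0,scc[4]=?,scc[5]=?)
step 4: low=(low[0]=0,low[1]=1,low[2]=3,low[3]=2,low[4]=3,low[5]=?); scc=(scc[0]=2,scc[1]=1,scc[2]=?,scc[3]=0,scc[4]=?,scc[5]=?)
step 5: low=(low[0]=0,low[1]=1,low[2]=3,low[3]=2,low[4]=3,low[5]=?); scc=(scc[0]=2,scc[1]=1,scc[2]=3,scc[3]=0,scc[4]=3,scc[5]=?)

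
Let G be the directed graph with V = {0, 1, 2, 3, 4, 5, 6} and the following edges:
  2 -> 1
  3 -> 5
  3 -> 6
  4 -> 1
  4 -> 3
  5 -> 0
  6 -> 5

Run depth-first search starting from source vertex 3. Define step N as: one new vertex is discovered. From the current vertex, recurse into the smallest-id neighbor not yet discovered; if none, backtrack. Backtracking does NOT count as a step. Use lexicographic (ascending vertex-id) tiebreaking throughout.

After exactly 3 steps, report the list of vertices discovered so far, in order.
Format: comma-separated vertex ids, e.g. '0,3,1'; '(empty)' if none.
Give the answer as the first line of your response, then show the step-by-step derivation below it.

3,5,0

step 1: discover 3; path=3; order=3
step 2: discover 5; path=3>5; order=3,5
step 3: discover 0; path=3>5>0; order=3,5,0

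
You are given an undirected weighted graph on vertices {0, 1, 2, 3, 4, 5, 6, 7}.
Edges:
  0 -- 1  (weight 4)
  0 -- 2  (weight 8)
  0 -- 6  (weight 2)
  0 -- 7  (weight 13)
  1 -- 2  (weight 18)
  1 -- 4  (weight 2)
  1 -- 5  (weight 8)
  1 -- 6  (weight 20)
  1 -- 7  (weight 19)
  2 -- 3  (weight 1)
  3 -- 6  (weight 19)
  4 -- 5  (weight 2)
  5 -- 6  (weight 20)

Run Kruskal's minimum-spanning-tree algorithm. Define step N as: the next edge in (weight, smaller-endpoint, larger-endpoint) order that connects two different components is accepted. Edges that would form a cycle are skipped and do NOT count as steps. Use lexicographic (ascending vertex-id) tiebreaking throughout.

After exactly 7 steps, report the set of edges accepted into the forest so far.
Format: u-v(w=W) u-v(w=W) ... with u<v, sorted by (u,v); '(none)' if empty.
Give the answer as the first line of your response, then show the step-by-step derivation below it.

0-1(w=4) 0-2(w=8) 0-6(w=2) 0-7(w=13) 1-4(w=2) 2-3(w=1) 4-5(w=2)

step 1: add edge 2-3 (w=1); MST = {2-3(w=1)}
step 2: add edge 0-6 (w=2); MST = {0-6(w=2) 2-3(w=1)}
step 3: add edge 1-4 (w=2); MST = {0-6(w=2) 1-4(w=2) 2-3(w=1)}
step 4: add edge 4-5 (w=2); MST = {0-6(w=2) 1-4(w=2) 2-3(w=1) 4-5(w=2)}
step 5: add edge 0-1 (w=4); MST = {0-1(w=4) 0-6(w=2) 1-4(w=2) 2-3(w=1) 4-5(w=2)}
step 6: add edge 0-2 (w=8); MST = {0-1(w=4) 0-2(w=8) 0-6(w=2) 1-4(w=2) 2-3(w=1) 4-5(w=2)}
step 7: add edge 0-7 (w=13); MST = {0-1(w=4) 0-2(w=8) 0-6(w=2) 0-7(w=13) 1-4(w=2) 2-3(w=1) 4-5(w=2)}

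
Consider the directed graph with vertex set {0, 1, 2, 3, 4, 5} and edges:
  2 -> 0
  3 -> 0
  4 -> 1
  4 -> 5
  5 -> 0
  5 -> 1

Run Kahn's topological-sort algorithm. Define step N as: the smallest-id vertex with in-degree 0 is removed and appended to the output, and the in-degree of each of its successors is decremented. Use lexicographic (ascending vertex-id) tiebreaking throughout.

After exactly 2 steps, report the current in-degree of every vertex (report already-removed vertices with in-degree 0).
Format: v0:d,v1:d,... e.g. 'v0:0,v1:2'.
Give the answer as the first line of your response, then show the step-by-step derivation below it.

v0:1,v1:2,v2:0,v3:0,v4:0,v5:1

step 1: output 2; order=[2]; indeg=(2,2,0,0,0,1)
step 2: output 3; order=[2,3]; indeg=(1,2,0,0,0,1)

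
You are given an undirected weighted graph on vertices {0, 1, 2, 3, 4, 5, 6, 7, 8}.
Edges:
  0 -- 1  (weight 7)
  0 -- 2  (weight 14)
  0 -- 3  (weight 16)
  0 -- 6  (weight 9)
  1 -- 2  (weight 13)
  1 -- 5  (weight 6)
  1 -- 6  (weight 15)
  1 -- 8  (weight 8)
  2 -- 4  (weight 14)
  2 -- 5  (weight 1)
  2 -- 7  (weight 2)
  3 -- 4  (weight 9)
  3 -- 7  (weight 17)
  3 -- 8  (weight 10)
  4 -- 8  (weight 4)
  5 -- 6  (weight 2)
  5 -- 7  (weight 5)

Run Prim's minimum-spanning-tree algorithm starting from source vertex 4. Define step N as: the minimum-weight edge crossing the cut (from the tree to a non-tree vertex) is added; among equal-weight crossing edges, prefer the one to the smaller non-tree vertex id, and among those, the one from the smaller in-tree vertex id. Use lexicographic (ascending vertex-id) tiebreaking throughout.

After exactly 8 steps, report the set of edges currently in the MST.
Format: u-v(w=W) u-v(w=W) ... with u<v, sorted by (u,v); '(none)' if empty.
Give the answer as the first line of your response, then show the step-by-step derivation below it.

0-1(w=7) 1-5(w=6) 1-8(w=8) 2-5(w=1) 2-7(w=2) 3-4(w=9) 4-8(w=4) 5-6(w=2)

step 1: add edge 4-8 (w=4); MST = {4-8(w=4)}
step 2: add edge 1-8 (w=8); MST = {1-8(w=8) 4-8(w=4)}
step 3: add edge 1-5 (w=6); MST = {1-5(w=6) 1-8(w=8) 4-8(w=4)}
step 4: add edge 2-5 (w=1); MST = {1-5(w=6) 1-8(w=8) 2-5(w=1) 4-8(w=4)}
step 5: add edge 5-6 (w=2); MST = {1-5(w=6) 1-8(w=8) 2-5(w=1) 4-8(w=4) 5-6(w=2)}
step 6: add edge 2-7 (w=2); MST = {1-5(w=6) 1-8(w=8) 2-5(w=1) 2-7(w=2) 4-8(w=4) 5-6(w=2)}
step 7: add edge 0-1 (w=7); MST = {0-1(w=7) 1-5(w=6) 1-8(w=8) 2-5(w=1) 2-7(w=2) 4-8(w=4) 5-6(w=2)}
step 8: add edge 3-4 (w=9); MST = {0-1(w=7) 1-5(w=6) 1-8(w=8) 2-5(w=1) 2-7(w=2) 3-4(w=9) 4-8(w=4) 5-6(w=2)}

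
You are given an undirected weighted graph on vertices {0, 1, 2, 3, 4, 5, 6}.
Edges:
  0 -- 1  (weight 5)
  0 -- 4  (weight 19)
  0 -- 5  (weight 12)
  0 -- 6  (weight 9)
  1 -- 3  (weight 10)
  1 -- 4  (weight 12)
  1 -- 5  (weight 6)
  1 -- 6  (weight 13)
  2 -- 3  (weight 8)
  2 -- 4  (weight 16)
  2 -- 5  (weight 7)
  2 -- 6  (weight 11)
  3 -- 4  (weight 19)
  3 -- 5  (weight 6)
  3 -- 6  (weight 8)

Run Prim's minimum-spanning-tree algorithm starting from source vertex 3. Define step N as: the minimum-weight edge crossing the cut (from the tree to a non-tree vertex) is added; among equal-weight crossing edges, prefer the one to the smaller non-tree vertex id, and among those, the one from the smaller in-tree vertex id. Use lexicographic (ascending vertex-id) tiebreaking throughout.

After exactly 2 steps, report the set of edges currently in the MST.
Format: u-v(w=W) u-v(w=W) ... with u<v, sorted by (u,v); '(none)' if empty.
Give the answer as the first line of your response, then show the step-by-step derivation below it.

1-5(w=6) 3-5(w=6)

step 1: add edge 3-5 (w=6); MST = {3-5(w=6)}
step 2: add edge 1-5 (w=6); MST = {1-5(w=6) 3-5(w=6)}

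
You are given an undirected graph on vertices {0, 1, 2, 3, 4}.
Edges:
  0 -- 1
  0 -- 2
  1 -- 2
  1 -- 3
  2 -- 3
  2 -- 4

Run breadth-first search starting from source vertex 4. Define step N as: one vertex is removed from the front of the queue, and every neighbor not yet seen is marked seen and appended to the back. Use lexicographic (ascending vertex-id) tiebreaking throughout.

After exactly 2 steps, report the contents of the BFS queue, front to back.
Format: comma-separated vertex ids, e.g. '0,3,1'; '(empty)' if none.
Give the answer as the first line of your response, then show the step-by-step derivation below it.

0,1,3

step 1: dequeue 4; queue=[2]; order=4
step 2: dequeue 2; queue=[0,1,3]; order=4,2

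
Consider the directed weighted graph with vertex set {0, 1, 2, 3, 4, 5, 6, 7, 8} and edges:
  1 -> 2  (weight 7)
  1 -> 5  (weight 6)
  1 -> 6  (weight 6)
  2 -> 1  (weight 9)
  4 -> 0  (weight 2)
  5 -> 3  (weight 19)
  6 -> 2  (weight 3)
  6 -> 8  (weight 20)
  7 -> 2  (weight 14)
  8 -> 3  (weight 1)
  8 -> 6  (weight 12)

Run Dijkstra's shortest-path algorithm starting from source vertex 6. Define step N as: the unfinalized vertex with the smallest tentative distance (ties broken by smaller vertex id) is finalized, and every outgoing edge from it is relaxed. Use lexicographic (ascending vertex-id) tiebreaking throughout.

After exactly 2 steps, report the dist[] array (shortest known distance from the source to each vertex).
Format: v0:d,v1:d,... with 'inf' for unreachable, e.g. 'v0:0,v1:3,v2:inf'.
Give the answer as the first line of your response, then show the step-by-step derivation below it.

v0:inf,v1:12,v2:3,v3:inf,v4:inf,v5:inf,v6:0,v7:inf,v8:20

step 1: dist = v0:inf,v1:inf,v2:3,v3:inf,v4:inf,v5:inf,v6:0,v7:inf,v8:20
step 2: dist = v0:inf,v1:12,v2:3,v3:inf,v4:inf,v5:inf,v6:0,v7:inf,v8:20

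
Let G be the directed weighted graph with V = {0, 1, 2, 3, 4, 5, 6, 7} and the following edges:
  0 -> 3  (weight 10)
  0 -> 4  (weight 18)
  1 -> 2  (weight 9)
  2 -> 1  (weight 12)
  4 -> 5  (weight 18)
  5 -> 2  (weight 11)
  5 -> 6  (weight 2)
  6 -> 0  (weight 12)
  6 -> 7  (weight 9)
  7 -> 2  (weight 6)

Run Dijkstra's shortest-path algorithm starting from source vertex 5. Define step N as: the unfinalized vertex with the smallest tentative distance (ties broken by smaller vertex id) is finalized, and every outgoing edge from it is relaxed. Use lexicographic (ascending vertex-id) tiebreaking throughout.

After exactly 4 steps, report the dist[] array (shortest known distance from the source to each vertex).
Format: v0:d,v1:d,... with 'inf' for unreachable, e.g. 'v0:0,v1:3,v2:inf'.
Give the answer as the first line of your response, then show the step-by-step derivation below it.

v0:14,v1:23,v2:11,v3:inf,v4:inf,v5:0,v6:2,v7:11

step 1: dist = v0:inf,v1:inf,v2:11,v3:inf,v4:inf,v5:0,v6:2,v7:inf
step 2: dist = v0:14,v1:inf,v2:11,v3:inf,v4:inf,v5:0,v6:2,v7:11
step 3: dist = v0:14,v1:23,v2:11,v3:inf,v4:inf,v5:0,v6:2,v7:11
step 4: dist = v0:14,v1:23,v2:11,v3:inf,v4:inf,v5:0,v6:2,v7:11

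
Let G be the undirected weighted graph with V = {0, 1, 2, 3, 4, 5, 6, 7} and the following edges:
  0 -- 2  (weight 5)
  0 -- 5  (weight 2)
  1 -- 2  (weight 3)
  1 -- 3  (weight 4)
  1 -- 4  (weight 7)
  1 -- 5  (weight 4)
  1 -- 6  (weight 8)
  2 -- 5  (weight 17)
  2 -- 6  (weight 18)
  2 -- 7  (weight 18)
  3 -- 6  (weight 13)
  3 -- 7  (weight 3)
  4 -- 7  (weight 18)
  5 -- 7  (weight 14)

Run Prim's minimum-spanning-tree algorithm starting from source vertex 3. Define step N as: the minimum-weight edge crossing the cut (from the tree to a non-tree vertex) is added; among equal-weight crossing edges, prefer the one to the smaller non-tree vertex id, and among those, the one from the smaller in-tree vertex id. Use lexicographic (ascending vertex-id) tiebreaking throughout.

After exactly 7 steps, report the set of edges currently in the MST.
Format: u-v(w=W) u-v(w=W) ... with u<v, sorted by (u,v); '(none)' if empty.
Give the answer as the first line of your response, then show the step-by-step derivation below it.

0-5(w=2) 1-2(w=3) 1-3(w=4) 1-4(w=7) 1-5(w=4) 1-6(w=8) 3-7(w=3)

step 1: add edge 3-7 (w=3); MST = {3-7(w=3)}
step 2: add edge 1-3 (w=4); MST = {1-3(w=4) 3-7(w=3)}
step 3: add edge 1-2 (w=3); MST = {1-2(w=3) 1-3(w=4) 3-7(w=3)}
step 4: add edge 1-5 (w=4); MST = {1-2(w=3) 1-3(w=4) 1-5(w=4) 3-7(w=3)}
step 5: add edge 0-5 (w=2); MST = {0-5(w=2) 1-2(w=3) 1-3(w=4) 1-5(w=4) 3-7(w=3)}
step 6: add edge 1-4 (w=7); MST = {0-5(w=2) 1-2(w=3) 1-3(w=4) 1-4(w=7) 1-5(w=4) 3-7(w=3)}
step 7: add edge 1-6 (w=8); MST = {0-5(w=2) 1-2(w=3) 1-3(w=4) 1-4(w=7) 1-5(w=4) 1-6(w=8) 3-7(w=3)}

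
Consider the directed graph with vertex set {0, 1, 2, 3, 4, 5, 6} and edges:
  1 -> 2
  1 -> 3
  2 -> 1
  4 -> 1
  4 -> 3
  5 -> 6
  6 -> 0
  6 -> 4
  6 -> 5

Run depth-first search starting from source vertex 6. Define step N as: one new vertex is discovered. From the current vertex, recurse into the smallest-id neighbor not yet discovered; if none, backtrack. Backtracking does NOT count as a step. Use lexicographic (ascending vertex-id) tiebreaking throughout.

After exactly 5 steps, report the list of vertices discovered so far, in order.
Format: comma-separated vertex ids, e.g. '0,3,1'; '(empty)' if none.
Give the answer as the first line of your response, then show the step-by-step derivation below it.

6,0,4,1,2

step 1: discover 6; path=6; order=6
step 2: discover 0; path=6>0; order=6,0
step 3: discover 4; path=6>4; order=6,0,4
step 4: discover 1; path=6>4>1; order=6,0,4,1
step 5: discover 2; path=6>4>1>2; order=6,0,4,1,2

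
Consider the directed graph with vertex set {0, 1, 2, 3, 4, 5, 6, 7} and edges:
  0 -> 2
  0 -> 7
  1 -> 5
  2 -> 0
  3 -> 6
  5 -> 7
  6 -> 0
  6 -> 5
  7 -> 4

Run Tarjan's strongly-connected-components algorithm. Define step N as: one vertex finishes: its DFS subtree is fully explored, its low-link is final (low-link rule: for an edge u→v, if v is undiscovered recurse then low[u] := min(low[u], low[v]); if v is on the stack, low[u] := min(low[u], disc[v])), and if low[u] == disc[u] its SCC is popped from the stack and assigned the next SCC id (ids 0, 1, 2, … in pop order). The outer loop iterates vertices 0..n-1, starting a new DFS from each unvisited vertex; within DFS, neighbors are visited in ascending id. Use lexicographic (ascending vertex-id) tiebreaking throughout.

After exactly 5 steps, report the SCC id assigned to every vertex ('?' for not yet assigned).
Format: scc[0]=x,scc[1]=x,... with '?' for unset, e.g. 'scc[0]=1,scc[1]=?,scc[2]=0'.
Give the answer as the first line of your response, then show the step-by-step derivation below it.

scc[0]=2,scc[1]=?,scc[2]=2,scc[3]=?,scc[4]=0,scc[5]=3,scc[6]=?,scc[7]=1

step 1: low=(low[0]=0,low[1]=?,low[2]=0,low[3]=?,low[4]=?,low[5]=?,low[6]=?,low[7]=?); scc=(scc[0]=?,scc[1]=?,scc[2]=?,scc[3]=?,scc[4]=?,scc[5]=?,scc[6]=?,scc[7]=?)
step 2: low=(low[0]=0,low[1]=?,low[2]=0,low[3]=?,low[4]=3,low[5]=?,low[6]=?,low[7]=2); scc=(scc[0]=?,scc[1]=?,scc[2]=?,scc[3]=?,scc[4]=0,scc[5]=?,scc[6]=?,scc[7]=?)
step 3: low=(low[0]=0,low[1]=?,low[2]=0,low[3]=?,low[4]=3,low[5]=?,low[6]=?,low[7]=2); scc=(scc[0]=?,scc[1]=?,scc[2]=?,scc[3]=?,scc[4]=0,scc[5]=?,scc[6]=?,scc[7]=1)
step 4: low=(low[0]=0,low[1]=?,low[2]=0,low[3]=?,low[4]=3,low[5]=?,low[6]=?,low[7]=2); scc=(scc[0]=2,scc[1]=?,scc[2]=2,scc[3]=?,scc[4]=0,scc[5]=?,scc[6]=?,scc[7]=1)
step 5: low=(low[0]=0,low[1]=4,low[2]=0,low[3]=?,low[4]=3,low[5]=5,low[6]=?,low[7]=2); scc=(scc[0]=2,scc[1]=?,scc[2]=2,scc[3]=?,scc[4]=0,scc[5]=3,scc[6]=?,scc[7]=1)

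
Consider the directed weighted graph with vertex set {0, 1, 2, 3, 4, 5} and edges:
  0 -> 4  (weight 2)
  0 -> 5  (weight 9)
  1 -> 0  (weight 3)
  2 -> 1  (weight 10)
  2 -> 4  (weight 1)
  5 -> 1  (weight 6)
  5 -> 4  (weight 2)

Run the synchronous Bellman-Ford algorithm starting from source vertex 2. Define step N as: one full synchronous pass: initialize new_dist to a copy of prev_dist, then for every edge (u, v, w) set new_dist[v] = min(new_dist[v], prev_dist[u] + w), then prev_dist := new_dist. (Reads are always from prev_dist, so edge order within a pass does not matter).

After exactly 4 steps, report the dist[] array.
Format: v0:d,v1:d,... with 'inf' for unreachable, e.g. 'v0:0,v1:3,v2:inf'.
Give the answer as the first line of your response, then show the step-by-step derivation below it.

v0:13,v1:10,v2:0,v3:inf,v4:1,v5:22

step 1: dist = v0:inf,v1:10,v2:0,v3:inf,v4:1,v5:inf
step 2: dist = v0:13,v1:10,v2:0,v3:inf,v4:1,v5:inf
step 3: dist = v0:13,v1:10,v2:0,v3:inf,v4:1,v5:22
step 4: dist = v0:13,v1:10,v2:0,v3:inf,v4:1,v5:22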